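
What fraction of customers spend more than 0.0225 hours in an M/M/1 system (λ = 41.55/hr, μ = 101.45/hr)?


W ~ Exponential(μ−λ) for M/M/1.
μ − λ = 101.45 − 41.55 = 59.9000
P(W > t) = e^{−(μ−λ)t} = e^{−1.3478} = 0.259824

Final: 0.259824


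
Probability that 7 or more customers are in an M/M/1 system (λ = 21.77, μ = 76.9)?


ρ = 21.77/76.9 = 0.2831
P(N ≥ n) = ρ^n = 0.2831^7 = 0.0001457

Final: 0.0001457


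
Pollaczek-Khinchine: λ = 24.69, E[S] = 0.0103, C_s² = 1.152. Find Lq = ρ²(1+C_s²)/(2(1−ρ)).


ρ = λ·E[S] = 24.69·0.0103 = 0.2543
Lq = ρ²(1+C_s²)/(2(1−ρ)) = 0.06467·(1+1.152)/(2·0.7457)
= 0.06467·2.1520/1.4914 = 0.09332

Final: 0.09332


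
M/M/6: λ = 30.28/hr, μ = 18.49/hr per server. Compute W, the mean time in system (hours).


a = 1.6376; ρ = 0.2729; P₀ = 0.194354
Lq = P₀·a^c·ρ/(c!(1−ρ)²) = 0.002688
Wq = Lq/λ = 0.002688/30.28 = 0.00008879 hr
W = Wq + 1/μ = 0.00008879 + 0.05408 = 0.05417 hr

Final: 0.05417 hr


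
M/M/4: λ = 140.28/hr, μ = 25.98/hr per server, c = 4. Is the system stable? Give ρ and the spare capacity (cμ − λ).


Total capacity cμ = 4·25.98 = 103.92/hr
ρ = λ/(cμ) = 140.28/103.92 = 1.3499
Stable ⇔ ρ < 1: NO
Spare capacity = cμ − λ = 103.92 − 140.28 = -36.36/hr

Final: ρ = 1.3499; unstable; margin = -36.36/hr


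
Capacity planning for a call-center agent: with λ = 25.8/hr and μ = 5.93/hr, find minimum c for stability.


Stability requires cμ > λ ⇔ c > λ/μ.
λ/μ = 25.8/5.93 = 4.3508
Minimum integer c = ⌊4.3508⌋ + 1 = 5
Check: 5·5.93 = 29.65 > 25.8, while 4·5.93 = 23.72 ≤ 25.8

Final: 5 servers


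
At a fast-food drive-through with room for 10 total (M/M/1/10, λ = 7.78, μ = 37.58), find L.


ρ = 7.78/37.58 = 0.2070
L = ρ[1 − (K+1)ρ^K + Kρ^(K+1)] / [(1−ρ)(1−ρ^(K+1))]
Numerator: 0.2070·(1 − 11·0.0000001446 + 10·0.00000002994) = 0.207025
Denominator: (0.7930)·(1.000000) = 0.792975
L = 0.207025/0.792975 = 0.2611

Final: 0.2611


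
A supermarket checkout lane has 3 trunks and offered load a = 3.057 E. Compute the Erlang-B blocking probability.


B(c,a) = (a^c/c!) / Σ_{k=0}^{c} a^k/k!
a^3/3! = 4.761404
Σ terms (k=0..3): 1.00000 + 3.05700 + 4.67262 + 4.76140 = 13.491029
B = 4.761404/13.491029 = 0.352931

Final: 0.352931


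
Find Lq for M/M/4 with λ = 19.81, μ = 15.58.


a = λ/μ = 1.2715; ρ = a/4 = 0.3179
P₀ = 0.279164
Lq = P₀·a^c·ρ / (c!·(1−ρ)²) = 0.279164·2.61377·0.3179/(24·0.46529)
= 0.02077

Final: 0.02077


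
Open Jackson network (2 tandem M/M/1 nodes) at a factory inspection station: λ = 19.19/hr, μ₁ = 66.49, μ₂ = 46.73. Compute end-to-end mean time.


Each node sees arrival rate λ = 19.19/hr (tandem ⇒ throughput preserved).
W₁ = 1/(μ₁−λ) = 1/(66.49−19.19) = 0.02114 hr
W₂ = 1/(μ₂−λ) = 1/(46.73−19.19) = 0.03631 hr
W_total = W₁ + W₂ = 0.02114 + 0.03631 = 0.05745 hr

Final: 0.05745 hr


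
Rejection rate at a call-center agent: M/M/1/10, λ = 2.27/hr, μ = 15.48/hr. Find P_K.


ρ = λ/μ = 2.27/15.48 = 0.1466
P_K = (1−ρ)ρ^K/(1−ρ^(K+1)) = (0.8534·0.000000004598)/(1 − 6.742e-10)
= 0.000000003924/1.000000 = 0.000000003924

Final: 0.000000003924


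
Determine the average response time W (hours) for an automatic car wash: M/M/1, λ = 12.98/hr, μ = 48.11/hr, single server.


W = 1/(μ−λ) = 1/(48.11 − 12.98) = 1/35.13 = 0.02847 hr

Final: 0.02847 hr


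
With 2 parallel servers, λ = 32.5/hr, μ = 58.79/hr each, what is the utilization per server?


ρ = λ/(cμ) = 32.5/(2·58.79) = 32.5/117.58 = 0.2764

Final: 0.2764


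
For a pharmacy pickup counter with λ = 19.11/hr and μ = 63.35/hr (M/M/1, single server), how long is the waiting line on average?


ρ = 19.11/63.35 = 0.3017
Lq = ρ²/(1−ρ) = 0.09100/0.6983 = 0.1303

Final: 0.1303


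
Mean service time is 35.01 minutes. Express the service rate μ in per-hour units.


μ = 1/(service time) in consistent units.
1 hour = 60 min, so μ = 60/35.01 = 1.7138 per hour

Final: 1.7138 /hr


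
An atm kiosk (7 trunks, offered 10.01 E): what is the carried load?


B(7,10.01) = 0.409487 (Erlang-B)
Carried load = a(1 − B) = 10.01·(1 − 0.409487) = 10.01·0.590513 = 5.9110 E

Final: 5.9110 Erlangs


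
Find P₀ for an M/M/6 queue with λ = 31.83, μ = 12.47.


a = λ/μ = 31.83/12.47 = 2.5525; ρ = a/c = 0.4254
Σ_{k=0}^{5} a^k/k! (terms k=0..5) = 1.00000 + 2.55253 + 3.25769 + 2.77178 + 1.76876 + 0.90296 = 12.25373
Tail: a^6/(6!(1−ρ)) = 276.58022/(720·0.5746) = 0.66856
P₀ = 1/(12.25373 + 0.66856) = 1/12.92229 = 0.077386

Final: 0.077386


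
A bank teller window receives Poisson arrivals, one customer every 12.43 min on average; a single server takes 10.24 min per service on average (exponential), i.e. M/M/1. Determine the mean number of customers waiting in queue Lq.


λ = 60/12.43 = 4.8270 /hr
μ = 60/10.24 = 5.8594 /hr
ρ = λ/μ = 4.8270/5.8594 = 0.8238
Lq = ρ²/(1−ρ) = 0.6787/0.1762 = 3.8520

Final: 3.8520


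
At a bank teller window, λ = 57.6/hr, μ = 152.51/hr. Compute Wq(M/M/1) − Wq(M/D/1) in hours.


ρ = 57.6/152.51 = 0.3777
Wq(M/M/1) = ρ/(μ−λ) = 0.3777/94.91 = 0.003979 hr
Wq(M/D/1) = ρ/(2(μ−λ)) = 0.001990 hr
Savings = 0.003979 − 0.001990 = 0.001990 hr

Final: 0.001990 hr


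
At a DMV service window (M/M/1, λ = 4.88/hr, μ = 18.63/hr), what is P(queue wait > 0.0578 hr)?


ρ = 4.88/18.63 = 0.2619
P(Wq > t) = ρ·e^{−(μ−λ)t} = 0.2619·e^{−0.7947}
= 0.2619·0.451694 = 0.118318

Final: 0.118318


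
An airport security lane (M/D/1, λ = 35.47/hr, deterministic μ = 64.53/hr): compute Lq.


ρ = 35.47/64.53 = 0.5497
M/D/1: Lq = ρ²/(2(1−ρ)) = 0.3021/(2·0.4503) = 0.33546

Final: 0.33546


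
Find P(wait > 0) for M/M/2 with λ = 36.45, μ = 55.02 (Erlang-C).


a = λ/μ = 0.6625; ρ = a/2 = 0.3312
P₀ = 0.502355 (from M/M/c formula)
C(c,a) = [a^c/(c!(1−ρ))]·P₀ = [0.43889/(2·0.6688)]·0.502355
= 0.32814·0.502355 = 0.164841

Final: 0.164841


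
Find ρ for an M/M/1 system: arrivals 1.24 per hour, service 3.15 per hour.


ρ = λ/μ = 1.24/3.15 = 0.3937

Final: 0.3937


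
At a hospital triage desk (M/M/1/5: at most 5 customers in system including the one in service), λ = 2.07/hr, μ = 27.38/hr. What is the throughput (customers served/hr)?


ρ = 0.07560; P_K = (1−ρ)ρ^5/(1−ρ^6) = 0.000002283
λ_eff = λ(1 − P_K) = 2.07·(1 − 0.000002283) = 2.07·0.999998 = 2.0700 /hr

Final: 2.0700 /hr


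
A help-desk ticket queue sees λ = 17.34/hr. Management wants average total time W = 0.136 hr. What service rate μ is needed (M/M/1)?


W = 1/(μ−λ) ⇒ μ − λ = 1/W = 1/0.136 = 7.3529
μ = λ + 1/W = 17.34 + 7.3529 = 24.6929 per hr

Final: 24.6929 /hr


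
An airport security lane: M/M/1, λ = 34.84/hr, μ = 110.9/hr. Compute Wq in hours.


ρ = 34.84/110.9 = 0.3142
Wq = ρ/(μ−λ) = 0.3142/(110.9 − 34.84) = 0.3142/76.06 = 0.004130 hr

Final: 0.004130 hr


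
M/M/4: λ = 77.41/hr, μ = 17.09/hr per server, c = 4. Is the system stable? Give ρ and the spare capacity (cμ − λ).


Total capacity cμ = 4·17.09 = 68.36/hr
ρ = λ/(cμ) = 77.41/68.36 = 1.1324
Stable ⇔ ρ < 1: NO
Spare capacity = cμ − λ = 68.36 − 77.41 = -9.05/hr

Final: ρ = 1.1324; unstable; margin = -9.05/hr


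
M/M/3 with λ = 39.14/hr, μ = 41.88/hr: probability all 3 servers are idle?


a = λ/μ = 39.14/41.88 = 0.9346; ρ = a/c = 0.3115
Σ_{k=0}^{2} a^k/k! (terms k=0..2) = 1.00000 + 0.93457 + 0.43672 = 2.37129
Tail: a^3/(3!(1−ρ)) = 0.81629/(6·0.6885) = 0.19761
P₀ = 1/(2.37129 + 0.19761) = 1/2.56890 = 0.389272

Final: 0.389272


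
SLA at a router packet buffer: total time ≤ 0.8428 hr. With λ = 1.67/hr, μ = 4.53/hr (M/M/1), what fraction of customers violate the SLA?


W ~ Exponential(μ−λ) for M/M/1.
μ − λ = 4.53 − 1.67 = 2.8600
P(W > t) = e^{−(μ−λ)t} = e^{−2.4104} = 0.089779

Final: 0.089779


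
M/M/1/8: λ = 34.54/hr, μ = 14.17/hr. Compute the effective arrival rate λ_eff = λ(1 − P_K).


ρ = 2.4375; P_K = (1−ρ)ρ^8/(1−ρ^9) = 0.589945
λ_eff = λ(1 − P_K) = 34.54·(1 − 0.589945) = 34.54·0.410055 = 14.1633 /hr

Final: 14.1633 /hr


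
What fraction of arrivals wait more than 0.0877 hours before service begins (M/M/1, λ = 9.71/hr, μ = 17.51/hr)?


ρ = 9.71/17.51 = 0.5545
P(Wq > t) = ρ·e^{−(μ−λ)t} = 0.5545·e^{−0.6841}
= 0.5545·0.504564 = 0.279801

Final: 0.279801


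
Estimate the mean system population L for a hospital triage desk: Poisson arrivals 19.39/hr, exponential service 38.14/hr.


ρ = λ/μ = 19.39/38.14 = 0.5084
L = ρ/(1−ρ) = 0.5084/(1 − 0.5084) = 0.5084/0.4916 = 1.0341

Final: 1.0341


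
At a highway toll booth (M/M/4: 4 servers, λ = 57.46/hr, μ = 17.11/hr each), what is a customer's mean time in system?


a = 3.3583; ρ = 0.8396; P₀ = 0.020266
Lq = P₀·a^c·ρ/(c!(1−ρ)²) = 3.50342
Wq = Lq/λ = 3.50342/57.46 = 0.06097 hr
W = Wq + 1/μ = 0.06097 + 0.05845 = 0.11942 hr

Final: 0.11942 hr


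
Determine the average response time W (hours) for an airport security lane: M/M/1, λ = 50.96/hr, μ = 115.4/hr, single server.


W = 1/(μ−λ) = 1/(115.4 − 50.96) = 1/64.44 = 0.01552 hr

Final: 0.01552 hr


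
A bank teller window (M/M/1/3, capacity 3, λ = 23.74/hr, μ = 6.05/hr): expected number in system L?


ρ = 23.74/6.05 = 3.9240
L = ρ[1 − (K+1)ρ^K + Kρ^(K+1)] / [(1−ρ)(1−ρ^(K+1))]
Numerator: 3.9240·(1 − 4·60.419346 + 3·237.083516) = 1846.513543
Denominator: (-2.9240)·(-236.083516) = 690.300397
L = 1846.513543/690.300397 = 2.6749

Final: 2.6749


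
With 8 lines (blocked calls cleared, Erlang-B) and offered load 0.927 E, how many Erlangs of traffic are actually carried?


B(8,0.927) = 0.000005352 (Erlang-B)
Carried load = a(1 − B) = 0.927·(1 − 0.000005352) = 0.927·0.999995 = 0.9270 E

Final: 0.9270 Erlangs


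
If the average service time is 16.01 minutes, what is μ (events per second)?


μ = 1/(service time) in consistent units.
1 second = 0.0166667 min, so μ = 0.0166667/16.01 = 0.001041 per second

Final: 0.001041 /sec


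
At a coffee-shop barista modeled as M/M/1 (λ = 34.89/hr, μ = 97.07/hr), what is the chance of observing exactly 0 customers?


ρ = 34.89/97.07 = 0.3594
P_n = (1−ρ)·ρ^n = (1 − 0.3594)·0.3594^0 = 0.6406·1.000000 = 0.640569

Final: 0.640569


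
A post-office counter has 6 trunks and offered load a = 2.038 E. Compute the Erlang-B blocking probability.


B(c,a) = (a^c/c!) / Σ_{k=0}^{c} a^k/k!
a^6/6! = 0.099516
Σ terms (k=0..6): 1.00000 + 2.03800 + 2.07672 + 1.41079 + 0.71880 + 0.29298 + 0.09952 = 7.636801
B = 0.099516/7.636801 = 0.013031

Final: 0.013031


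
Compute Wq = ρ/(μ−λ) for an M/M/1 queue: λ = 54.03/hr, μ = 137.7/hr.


ρ = 54.03/137.7 = 0.3924
Wq = ρ/(μ−λ) = 0.3924/(137.7 − 54.03) = 0.3924/83.67 = 0.004690 hr

Final: 0.004690 hr


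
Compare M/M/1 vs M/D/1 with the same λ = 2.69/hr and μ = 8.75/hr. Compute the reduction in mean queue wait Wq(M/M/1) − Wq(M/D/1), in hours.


ρ = 2.69/8.75 = 0.3074
Wq(M/M/1) = ρ/(μ−λ) = 0.3074/6.06 = 0.05073 hr
Wq(M/D/1) = ρ/(2(μ−λ)) = 0.02537 hr
Savings = 0.05073 − 0.02537 = 0.02537 hr

Final: 0.02537 hr


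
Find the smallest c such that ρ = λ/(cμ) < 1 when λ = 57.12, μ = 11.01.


Stability requires cμ > λ ⇔ c > λ/μ.
λ/μ = 57.12/11.01 = 5.1880
Minimum integer c = ⌊5.1880⌋ + 1 = 6
Check: 6·11.01 = 66.06 > 57.12, while 5·11.01 = 55.05 ≤ 57.12

Final: 6 servers


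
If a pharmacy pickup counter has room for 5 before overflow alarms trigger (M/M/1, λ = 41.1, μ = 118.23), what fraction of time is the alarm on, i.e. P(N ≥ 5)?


ρ = 41.1/118.23 = 0.3476
P(N ≥ n) = ρ^n = 0.3476^5 = 0.005077

Final: 0.005077


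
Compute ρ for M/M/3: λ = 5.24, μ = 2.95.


ρ = λ/(cμ) = 5.24/(3·2.95) = 5.24/8.85 = 0.5921

Final: 0.5921


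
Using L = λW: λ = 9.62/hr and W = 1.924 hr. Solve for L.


L = λW = 9.62·1.924 = 18.5089

Final: 18.5089


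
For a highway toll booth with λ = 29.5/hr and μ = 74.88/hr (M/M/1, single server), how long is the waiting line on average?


ρ = 29.5/74.88 = 0.3940
Lq = ρ²/(1−ρ) = 0.1552/0.6060 = 0.2561

Final: 0.2561


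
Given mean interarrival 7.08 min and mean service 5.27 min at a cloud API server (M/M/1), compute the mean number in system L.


λ = 60/7.08 = 8.4746 /hr
μ = 60/5.27 = 11.3852 /hr
ρ = λ/μ = 8.4746/11.3852 = 0.7444
L = ρ/(1−ρ) = 0.7444/0.2556 = 2.9116

Final: 2.9116


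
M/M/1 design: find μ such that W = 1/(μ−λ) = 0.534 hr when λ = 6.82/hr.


W = 1/(μ−λ) ⇒ μ − λ = 1/W = 1/0.534 = 1.8727
μ = λ + 1/W = 6.82 + 1.8727 = 8.6927 per hr

Final: 8.6927 /hr


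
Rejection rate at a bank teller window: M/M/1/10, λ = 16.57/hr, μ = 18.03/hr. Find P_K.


ρ = λ/μ = 16.57/18.03 = 0.9190
P_K = (1−ρ)ρ^K/(1−ρ^(K+1)) = (0.08098·0.429801)/(1 − 0.394998)
= 0.034804/0.605002 = 0.057526

Final: 0.057526


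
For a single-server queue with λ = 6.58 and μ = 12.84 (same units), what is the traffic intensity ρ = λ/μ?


ρ = λ/μ = 6.58/12.84 = 0.5125

Final: 0.5125


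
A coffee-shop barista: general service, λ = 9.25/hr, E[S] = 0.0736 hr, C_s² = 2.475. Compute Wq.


ρ = λ·E[S] = 9.25·0.0736 = 0.6808
E[S²] = E[S]²(1+C_s²) = 0.0736²·(1+2.475) = 0.018824
Wq = λ·E[S²]/(2(1−ρ)) = 9.25·0.018824/(2·0.3192) = 0.27275 hr

Final: 0.27275 hr


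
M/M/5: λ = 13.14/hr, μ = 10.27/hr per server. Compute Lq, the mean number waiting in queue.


a = λ/μ = 1.2795; ρ = a/5 = 0.2559
P₀ = 0.278002
Lq = P₀·a^c·ρ / (c!·(1−ρ)²) = 0.278002·3.42866·0.2559/(120·0.55370)
= 0.003671

Final: 0.003671


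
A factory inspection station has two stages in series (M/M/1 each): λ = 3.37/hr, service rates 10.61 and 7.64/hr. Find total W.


Each node sees arrival rate λ = 3.37/hr (tandem ⇒ throughput preserved).
W₁ = 1/(μ₁−λ) = 1/(10.61−3.37) = 0.13812 hr
W₂ = 1/(μ₂−λ) = 1/(7.64−3.37) = 0.23419 hr
W_total = W₁ + W₂ = 0.13812 + 0.23419 = 0.37231 hr

Final: 0.37231 hr


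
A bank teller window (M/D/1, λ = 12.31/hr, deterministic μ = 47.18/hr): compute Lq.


ρ = 12.31/47.18 = 0.2609
M/D/1: Lq = ρ²/(2(1−ρ)) = 0.06808/(2·0.7391) = 0.04605

Final: 0.04605


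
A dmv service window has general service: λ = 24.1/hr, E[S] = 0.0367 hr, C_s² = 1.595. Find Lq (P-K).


ρ = λ·E[S] = 24.1·0.0367 = 0.8845
Lq = ρ²(1+C_s²)/(2(1−ρ)) = 0.7823·(1+1.595)/(2·0.1155)
= 0.7823·2.5950/0.2311 = 8.78575

Final: 8.78575


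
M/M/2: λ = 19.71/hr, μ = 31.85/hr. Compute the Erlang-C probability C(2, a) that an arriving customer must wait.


a = λ/μ = 0.6188; ρ = a/2 = 0.3094
P₀ = 0.527395 (from M/M/c formula)
C(c,a) = [a^c/(c!(1−ρ))]·P₀ = [0.38296/(2·0.6906)]·0.527395
= 0.27727·0.527395 = 0.146233

Final: 0.146233


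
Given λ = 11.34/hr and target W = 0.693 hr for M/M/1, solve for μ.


W = 1/(μ−λ) ⇒ μ − λ = 1/W = 1/0.693 = 1.4430
μ = λ + 1/W = 11.34 + 1.4430 = 12.7830 per hr

Final: 12.7830 /hr


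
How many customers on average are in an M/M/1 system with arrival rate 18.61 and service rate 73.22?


ρ = λ/μ = 18.61/73.22 = 0.2542
L = ρ/(1−ρ) = 0.2542/(1 − 0.2542) = 0.2542/0.7458 = 0.3408

Final: 0.3408


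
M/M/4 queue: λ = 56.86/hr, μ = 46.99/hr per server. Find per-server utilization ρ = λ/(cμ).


ρ = λ/(cμ) = 56.86/(4·46.99) = 56.86/187.96 = 0.3025

Final: 0.3025


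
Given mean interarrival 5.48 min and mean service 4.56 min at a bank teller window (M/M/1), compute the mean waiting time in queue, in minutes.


λ = 60/5.48 = 10.9489 /hr
μ = 60/4.56 = 13.1579 /hr
ρ = λ/μ = 10.9489/13.1579 = 0.8321
Wq = ρ/(μ−λ) = 0.8321/(13.1579−10.9489) = 0.37670 hr
In minutes: 0.37670·60 = 22.602 min

Final: 22.602 min


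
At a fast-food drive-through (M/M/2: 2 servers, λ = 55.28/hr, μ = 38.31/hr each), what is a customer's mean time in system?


a = 1.4430; ρ = 0.7215; P₀ = 0.161789
Lq = P₀·a^c·ρ/(c!(1−ρ)²) = 1.56658
Wq = Lq/λ = 1.56658/55.28 = 0.02834 hr
W = Wq + 1/μ = 0.02834 + 0.02610 = 0.05444 hr

Final: 0.05444 hr


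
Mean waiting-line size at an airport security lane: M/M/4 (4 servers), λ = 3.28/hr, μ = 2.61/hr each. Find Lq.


a = λ/μ = 1.2567; ρ = a/4 = 0.3142
P₀ = 0.283392
Lq = P₀·a^c·ρ / (c!·(1−ρ)²) = 0.283392·2.49421·0.3142/(24·0.47035)
= 0.01967

Final: 0.01967


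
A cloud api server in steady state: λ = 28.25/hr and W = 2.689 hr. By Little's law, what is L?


L = λW = 28.25·2.689 = 75.9643

Final: 75.9643


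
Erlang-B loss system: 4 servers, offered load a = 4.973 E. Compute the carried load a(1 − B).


B(4,4.973) = 0.396204 (Erlang-B)
Carried load = a(1 − B) = 4.973·(1 − 0.396204) = 4.973·0.603796 = 3.0027 E

Final: 3.0027 Erlangs


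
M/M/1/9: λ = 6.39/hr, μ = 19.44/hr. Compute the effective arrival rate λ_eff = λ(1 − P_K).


ρ = 0.3287; P_K = (1−ρ)ρ^9/(1−ρ^10) = 0.00003007
λ_eff = λ(1 − P_K) = 6.39·(1 − 0.00003007) = 6.39·0.999970 = 6.3898 /hr

Final: 6.3898 /hr


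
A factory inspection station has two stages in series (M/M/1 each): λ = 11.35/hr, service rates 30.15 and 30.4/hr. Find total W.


Each node sees arrival rate λ = 11.35/hr (tandem ⇒ throughput preserved).
W₁ = 1/(μ₁−λ) = 1/(30.15−11.35) = 0.05319 hr
W₂ = 1/(μ₂−λ) = 1/(30.4−11.35) = 0.05249 hr
W_total = W₁ + W₂ = 0.05319 + 0.05249 = 0.10568 hr

Final: 0.10568 hr


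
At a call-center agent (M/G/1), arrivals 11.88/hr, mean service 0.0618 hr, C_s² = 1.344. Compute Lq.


ρ = λ·E[S] = 11.88·0.0618 = 0.7342
Lq = ρ²(1+C_s²)/(2(1−ρ)) = 0.5390·(1+1.344)/(2·0.2658)
= 0.5390·2.3440/0.5316 = 2.37660

Final: 2.37660


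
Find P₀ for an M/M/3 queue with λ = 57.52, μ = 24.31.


a = λ/μ = 57.52/24.31 = 2.3661; ρ = a/c = 0.7887
Σ_{k=0}^{2} a^k/k! (terms k=0..2) = 1.00000 + 2.36610 + 2.79923 = 6.16533
Tail: a^3/(3!(1−ρ)) = 13.24652/(6·0.2113) = 10.44850
P₀ = 1/(6.16533 + 10.44850) = 1/16.61383 = 0.060191

Final: 0.060191


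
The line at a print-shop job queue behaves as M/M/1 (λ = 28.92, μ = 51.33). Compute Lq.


ρ = 28.92/51.33 = 0.5634
Lq = ρ²/(1−ρ) = 0.3174/0.4366 = 0.7271

Final: 0.7271


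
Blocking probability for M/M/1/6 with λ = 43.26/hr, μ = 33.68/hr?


ρ = λ/μ = 43.26/33.68 = 1.2844
P_K = (1−ρ)ρ^K/(1−ρ^(K+1)) = (-0.2844·4.490416)/(1 − 5.767678)
= -1.277262/-4.767678 = 0.267900

Final: 0.267900


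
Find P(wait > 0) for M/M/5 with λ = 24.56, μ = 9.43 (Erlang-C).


a = λ/μ = 2.6045; ρ = a/5 = 0.5209
P₀ = 0.071726 (from M/M/c formula)
C(c,a) = [a^c/(c!(1−ρ))]·P₀ = [119.83491/(120·0.4791)]·0.071726
= 2.08434·0.071726 = 0.149501

Final: 0.149501


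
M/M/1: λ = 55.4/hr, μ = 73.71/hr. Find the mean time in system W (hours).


W = 1/(μ−λ) = 1/(73.71 − 55.4) = 1/18.31 = 0.05461 hr

Final: 0.05461 hr


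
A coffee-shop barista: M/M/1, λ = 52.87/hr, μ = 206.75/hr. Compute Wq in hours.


ρ = 52.87/206.75 = 0.2557
Wq = ρ/(μ−λ) = 0.2557/(206.75 − 52.87) = 0.2557/153.88 = 0.001662 hr

Final: 0.001662 hr


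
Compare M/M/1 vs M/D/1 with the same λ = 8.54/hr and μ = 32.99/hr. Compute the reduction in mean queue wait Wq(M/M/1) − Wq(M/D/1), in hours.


ρ = 8.54/32.99 = 0.2589
Wq(M/M/1) = ρ/(μ−λ) = 0.2589/24.45 = 0.01059 hr
Wq(M/D/1) = ρ/(2(μ−λ)) = 0.005294 hr
Savings = 0.01059 − 0.005294 = 0.005294 hr

Final: 0.005294 hr


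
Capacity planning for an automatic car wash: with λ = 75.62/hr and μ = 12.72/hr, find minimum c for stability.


Stability requires cμ > λ ⇔ c > λ/μ.
λ/μ = 75.62/12.72 = 5.9450
Minimum integer c = ⌊5.9450⌋ + 1 = 6
Check: 6·12.72 = 76.32 > 75.62, while 5·12.72 = 63.60 ≤ 75.62

Final: 6 servers


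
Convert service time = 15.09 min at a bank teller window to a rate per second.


μ = 1/(service time) in consistent units.
1 second = 0.0166667 min, so μ = 0.0166667/15.09 = 0.001104 per second

Final: 0.001104 /sec


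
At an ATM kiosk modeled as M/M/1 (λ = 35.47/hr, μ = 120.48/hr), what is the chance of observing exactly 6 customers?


ρ = 35.47/120.48 = 0.2944
P_n = (1−ρ)·ρ^n = (1 − 0.2944)·0.2944^6 = 0.7056·0.0006511 = 0.0004594

Final: 0.0004594


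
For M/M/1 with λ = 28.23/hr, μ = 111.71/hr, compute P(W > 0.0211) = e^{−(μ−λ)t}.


W ~ Exponential(μ−λ) for M/M/1.
μ − λ = 111.71 − 28.23 = 83.4800
P(W > t) = e^{−(μ−λ)t} = e^{−1.7614} = 0.171799

Final: 0.171799


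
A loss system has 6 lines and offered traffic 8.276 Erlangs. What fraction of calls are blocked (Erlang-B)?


B(c,a) = (a^c/c!) / Σ_{k=0}^{c} a^k/k!
a^6/6! = 446.262502
Σ terms (k=0..6): 1.00000 + 8.27600 + 34.24609 + 94.47354 + 195.46576 + 323.53492 + 446.26250 = 1103.258810
B = 446.262502/1103.258810 = 0.404495

Final: 0.404495


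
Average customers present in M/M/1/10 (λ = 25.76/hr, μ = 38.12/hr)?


ρ = 25.76/38.12 = 0.6758
L = ρ[1 − (K+1)ρ^K + Kρ^(K+1)] / [(1−ρ)(1−ρ^(K+1))]
Numerator: 0.6758·(1 − 11·0.019858 + 10·0.013419) = 0.618832
Denominator: (0.3242)·(0.986581) = 0.319888
L = 0.618832/0.319888 = 1.9345

Final: 1.9345


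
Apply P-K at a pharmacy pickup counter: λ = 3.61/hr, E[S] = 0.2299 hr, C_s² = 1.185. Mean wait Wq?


ρ = λ·E[S] = 3.61·0.2299 = 0.8299
E[S²] = E[S]²(1+C_s²) = 0.2299²·(1+1.185) = 0.115486
Wq = λ·E[S²]/(2(1−ρ)) = 3.61·0.115486/(2·0.1701) = 1.22575 hr

Final: 1.22575 hr


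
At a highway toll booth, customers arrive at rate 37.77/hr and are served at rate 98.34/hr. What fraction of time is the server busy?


ρ = λ/μ = 37.77/98.34 = 0.3841

Final: 0.3841


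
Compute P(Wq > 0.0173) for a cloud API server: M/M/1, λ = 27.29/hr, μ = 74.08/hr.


ρ = 27.29/74.08 = 0.3684
P(Wq > t) = ρ·e^{−(μ−λ)t} = 0.3684·e^{−0.8095}
= 0.3684·0.445095 = 0.163967

Final: 0.163967


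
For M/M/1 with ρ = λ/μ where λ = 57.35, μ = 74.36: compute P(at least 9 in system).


ρ = 57.35/74.36 = 0.7712
P(N ≥ n) = ρ^n = 0.7712^9 = 0.096549

Final: 0.096549


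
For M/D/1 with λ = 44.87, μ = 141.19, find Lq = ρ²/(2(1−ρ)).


ρ = 44.87/141.19 = 0.3178
M/D/1: Lq = ρ²/(2(1−ρ)) = 0.1010/(2·0.6822) = 0.07402

Final: 0.07402


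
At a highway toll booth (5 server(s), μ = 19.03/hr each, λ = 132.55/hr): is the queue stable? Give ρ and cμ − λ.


Total capacity cμ = 5·19.03 = 95.15/hr
ρ = λ/(cμ) = 132.55/95.15 = 1.3931
Stable ⇔ ρ < 1: NO
Spare capacity = cμ − λ = 95.15 − 132.55 = -37.40/hr

Final: ρ = 1.3931; unstable; margin = -37.40/hr


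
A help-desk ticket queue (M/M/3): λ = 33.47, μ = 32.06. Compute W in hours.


a = 1.0440; ρ = 0.3480; P₀ = 0.347249
Lq = P₀·a^c·ρ/(c!(1−ρ)²) = 0.05391
Wq = Lq/λ = 0.05391/33.47 = 0.001611 hr
W = Wq + 1/μ = 0.001611 + 0.03119 = 0.03280 hr

Final: 0.03280 hr


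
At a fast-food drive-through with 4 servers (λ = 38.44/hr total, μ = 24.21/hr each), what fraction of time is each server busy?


ρ = λ/(cμ) = 38.44/(4·24.21) = 38.44/96.84 = 0.3969

Final: 0.3969


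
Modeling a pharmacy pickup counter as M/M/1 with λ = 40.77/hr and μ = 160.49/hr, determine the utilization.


ρ = λ/μ = 40.77/160.49 = 0.2540

Final: 0.2540


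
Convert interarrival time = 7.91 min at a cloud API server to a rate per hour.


λ = 1/(interarrival time) in consistent units.
1 hour = 60 min, so λ = 60/7.91 = 7.5853 per hour

Final: 7.5853 /hr


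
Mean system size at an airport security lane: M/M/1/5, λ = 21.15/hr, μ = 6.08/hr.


ρ = 21.15/6.08 = 3.4786
L = ρ[1 − (K+1)ρ^K + Kρ^(K+1)] / [(1−ρ)(1−ρ^(K+1))]
Numerator: 3.4786·(1 − 6·509.370703 + 5·1771.906310) = 20190.970406
Denominator: (-2.4786)·(-1770.906310) = 4389.401001
L = 20190.970406/4389.401001 = 4.5999

Final: 4.5999


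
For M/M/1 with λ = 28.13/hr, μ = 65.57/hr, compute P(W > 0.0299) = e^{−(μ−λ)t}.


W ~ Exponential(μ−λ) for M/M/1.
μ − λ = 65.57 − 28.13 = 37.4400
P(W > t) = e^{−(μ−λ)t} = e^{−1.1195} = 0.326457

Final: 0.326457


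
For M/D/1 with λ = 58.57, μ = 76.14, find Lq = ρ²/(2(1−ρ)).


ρ = 58.57/76.14 = 0.7692
M/D/1: Lq = ρ²/(2(1−ρ)) = 0.5917/(2·0.2308) = 1.28214

Final: 1.28214


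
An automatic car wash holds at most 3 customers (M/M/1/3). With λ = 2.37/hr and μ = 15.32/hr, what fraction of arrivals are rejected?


ρ = λ/μ = 2.37/15.32 = 0.1547
P_K = (1−ρ)ρ^K/(1−ρ^(K+1)) = (0.8453·0.003702)/(1 − 0.0005727)
= 0.003130/0.999427 = 0.003131

Final: 0.003131


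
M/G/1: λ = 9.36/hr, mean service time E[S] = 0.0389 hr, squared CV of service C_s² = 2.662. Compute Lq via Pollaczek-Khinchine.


ρ = λ·E[S] = 9.36·0.0389 = 0.3641
Lq = ρ²(1+C_s²)/(2(1−ρ)) = 0.1326·(1+2.662)/(2·0.6359)
= 0.1326·3.6620/1.2718 = 0.38173

Final: 0.38173


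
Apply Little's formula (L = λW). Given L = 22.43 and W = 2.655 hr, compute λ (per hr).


λ = L/W = 22.43/2.655 = 8.4482 /hr

Final: 8.4482 /hr


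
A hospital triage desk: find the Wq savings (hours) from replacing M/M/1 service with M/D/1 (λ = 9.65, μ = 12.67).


ρ = 9.65/12.67 = 0.7616
Wq(M/M/1) = ρ/(μ−λ) = 0.7616/3.02 = 0.25220 hr
Wq(M/D/1) = ρ/(2(μ−λ)) = 0.12610 hr
Savings = 0.25220 − 0.12610 = 0.12610 hr

Final: 0.12610 hr


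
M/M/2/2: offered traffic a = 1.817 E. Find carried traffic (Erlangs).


B(2,1.817) = 0.369481 (Erlang-B)
Carried load = a(1 − B) = 1.817·(1 − 0.369481) = 1.817·0.630519 = 1.1457 E

Final: 1.1457 Erlangs


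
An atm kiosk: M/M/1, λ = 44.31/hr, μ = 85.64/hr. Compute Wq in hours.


ρ = 44.31/85.64 = 0.5174
Wq = ρ/(μ−λ) = 0.5174/(85.64 − 44.31) = 0.5174/41.33 = 0.01252 hr

Final: 0.01252 hr


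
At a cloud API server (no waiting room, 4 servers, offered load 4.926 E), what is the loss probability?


B(c,a) = (a^c/c!) / Σ_{k=0}^{c} a^k/k!
a^4/4! = 24.533889
Σ terms (k=0..4): 1.00000 + 4.92600 + 12.13274 + 19.92196 + 24.53389 = 62.514582
B = 24.533889/62.514582 = 0.392451

Final: 0.392451


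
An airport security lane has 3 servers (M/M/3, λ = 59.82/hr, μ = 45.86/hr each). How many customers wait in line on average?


a = λ/μ = 1.3044; ρ = a/3 = 0.4348
P₀ = 0.262495
Lq = P₀·a^c·ρ / (c!·(1−ρ)²) = 0.262495·2.21941·0.4348/(6·0.31945)
= 0.13216

Final: 0.13216


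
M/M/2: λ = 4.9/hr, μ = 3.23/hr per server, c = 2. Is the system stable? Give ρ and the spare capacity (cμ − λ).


Total capacity cμ = 2·3.23 = 6.46/hr
ρ = λ/(cμ) = 4.9/6.46 = 0.7585
Stable ⇔ ρ < 1: YES
Spare capacity = cμ − λ = 6.46 − 4.9 = 1.56/hr

Final: ρ = 0.7585; stable; margin = 1.56/hr


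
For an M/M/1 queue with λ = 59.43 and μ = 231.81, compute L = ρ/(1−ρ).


ρ = λ/μ = 59.43/231.81 = 0.2564
L = ρ/(1−ρ) = 0.2564/(1 − 0.2564) = 0.2564/0.7436 = 0.3448

Final: 0.3448


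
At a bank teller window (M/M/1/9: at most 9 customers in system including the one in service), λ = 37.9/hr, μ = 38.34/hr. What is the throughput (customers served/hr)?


ρ = 0.9885; P_K = (1−ρ)ρ^9/(1−ρ^10) = 0.094886
λ_eff = λ(1 − P_K) = 37.9·(1 − 0.094886) = 37.9·0.905114 = 34.3038 /hr

Final: 34.3038 /hr


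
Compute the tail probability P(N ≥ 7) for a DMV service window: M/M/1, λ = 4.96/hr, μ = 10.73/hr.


ρ = 4.96/10.73 = 0.4623
P(N ≥ n) = ρ^n = 0.4623^7 = 0.004510

Final: 0.004510


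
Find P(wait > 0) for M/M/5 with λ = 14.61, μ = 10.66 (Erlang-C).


a = λ/μ = 1.3705; ρ = a/5 = 0.2741
P₀ = 0.253721 (from M/M/c formula)
C(c,a) = [a^c/(c!(1−ρ))]·P₀ = [4.83576/(120·0.7259)]·0.253721
= 0.05552·0.253721 = 0.014085

Final: 0.014085


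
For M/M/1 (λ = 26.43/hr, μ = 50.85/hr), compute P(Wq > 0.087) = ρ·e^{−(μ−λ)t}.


ρ = 26.43/50.85 = 0.5198
P(Wq > t) = ρ·e^{−(μ−λ)t} = 0.5198·e^{−2.1245}
= 0.5198·0.119488 = 0.062106

Final: 0.062106


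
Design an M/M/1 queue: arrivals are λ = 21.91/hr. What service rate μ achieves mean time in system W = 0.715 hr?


W = 1/(μ−λ) ⇒ μ − λ = 1/W = 1/0.715 = 1.3986
μ = λ + 1/W = 21.91 + 1.3986 = 23.3086 per hr

Final: 23.3086 /hr


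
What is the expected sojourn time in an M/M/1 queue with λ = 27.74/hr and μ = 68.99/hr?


W = 1/(μ−λ) = 1/(68.99 − 27.74) = 1/41.25 = 0.02424 hr

Final: 0.02424 hr


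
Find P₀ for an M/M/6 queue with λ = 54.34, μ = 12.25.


a = λ/μ = 54.34/12.25 = 4.4359; ρ = a/c = 0.7393
Σ_{k=0}^{5} a^k/k! (terms k=0..5) = 1.00000 + 4.43592 + 9.83869 + 14.54787 + 16.13329 + 14.31319 = 60.26895
Tail: a^6/(6!(1−ρ)) = 7619.05787/(720·0.2607) = 40.59388
P₀ = 1/(60.26895 + 40.59388) = 1/100.86284 = 0.009914

Final: 0.009914


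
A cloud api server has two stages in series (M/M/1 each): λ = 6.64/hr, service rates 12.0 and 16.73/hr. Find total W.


Each node sees arrival rate λ = 6.64/hr (tandem ⇒ throughput preserved).
W₁ = 1/(μ₁−λ) = 1/(12.0−6.64) = 0.18657 hr
W₂ = 1/(μ₂−λ) = 1/(16.73−6.64) = 0.09911 hr
W_total = W₁ + W₂ = 0.18657 + 0.09911 = 0.28568 hr

Final: 0.28568 hr


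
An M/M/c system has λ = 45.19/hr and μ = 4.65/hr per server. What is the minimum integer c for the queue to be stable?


Stability requires cμ > λ ⇔ c > λ/μ.
λ/μ = 45.19/4.65 = 9.7183
Minimum integer c = ⌊9.7183⌋ + 1 = 10
Check: 10·4.65 = 46.50 > 45.19, while 9·4.65 = 41.85 ≤ 45.19

Final: 10 servers


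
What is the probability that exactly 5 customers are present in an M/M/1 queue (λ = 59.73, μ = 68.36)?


ρ = 59.73/68.36 = 0.8738
P_n = (1−ρ)·ρ^n = (1 − 0.8738)·0.8738^5 = 0.1262·0.509275 = 0.064293

Final: 0.064293


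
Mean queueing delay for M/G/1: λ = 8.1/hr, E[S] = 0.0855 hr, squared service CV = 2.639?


ρ = λ·E[S] = 8.1·0.0855 = 0.6925
E[S²] = E[S]²(1+C_s²) = 0.0855²·(1+2.639) = 0.026602
Wq = λ·E[S²]/(2(1−ρ)) = 8.1·0.026602/(2·0.3075) = 0.35042 hr

Final: 0.35042 hr


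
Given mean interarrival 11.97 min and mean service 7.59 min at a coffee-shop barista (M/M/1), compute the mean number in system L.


λ = 60/11.97 = 5.0125 /hr
μ = 60/7.59 = 7.9051 /hr
ρ = λ/μ = 5.0125/7.9051 = 0.6341
L = ρ/(1−ρ) = 0.6341/0.3659 = 1.7329

Final: 1.7329


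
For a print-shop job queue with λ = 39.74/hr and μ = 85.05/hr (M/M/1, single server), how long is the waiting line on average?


ρ = 39.74/85.05 = 0.4673
Lq = ρ²/(1−ρ) = 0.2183/0.5327 = 0.4098

Final: 0.4098


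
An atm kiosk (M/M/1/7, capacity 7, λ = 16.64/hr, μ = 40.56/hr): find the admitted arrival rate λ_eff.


ρ = 0.4103; P_K = (1−ρ)ρ^7/(1−ρ^8) = 0.001155
λ_eff = λ(1 − P_K) = 16.64·(1 − 0.001155) = 16.64·0.998845 = 16.6208 /hr

Final: 16.6208 /hr


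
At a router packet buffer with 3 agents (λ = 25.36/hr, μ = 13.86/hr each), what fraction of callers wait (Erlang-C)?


a = λ/μ = 1.8297; ρ = a/3 = 0.6099
P₀ = 0.140432 (from M/M/c formula)
C(c,a) = [a^c/(c!(1−ρ))]·P₀ = [6.12573/(6·0.3901)]·0.140432
= 2.61722·0.140432 = 0.367541

Final: 0.367541


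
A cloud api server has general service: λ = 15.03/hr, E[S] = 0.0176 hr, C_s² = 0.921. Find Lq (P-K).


ρ = λ·E[S] = 15.03·0.0176 = 0.2645
Lq = ρ²(1+C_s²)/(2(1−ρ)) = 0.06998·(1+0.921)/(2·0.7355)
= 0.06998·1.9210/1.4709 = 0.09138

Final: 0.09138


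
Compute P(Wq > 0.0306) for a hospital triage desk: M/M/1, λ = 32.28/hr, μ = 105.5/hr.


ρ = 32.28/105.5 = 0.3060
P(Wq > t) = ρ·e^{−(μ−λ)t} = 0.3060·e^{−2.2405}
= 0.3060·0.106402 = 0.032556

Final: 0.032556


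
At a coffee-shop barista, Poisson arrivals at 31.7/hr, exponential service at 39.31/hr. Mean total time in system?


W = 1/(μ−λ) = 1/(39.31 − 31.7) = 1/7.61 = 0.1314 hr

Final: 0.1314 hr


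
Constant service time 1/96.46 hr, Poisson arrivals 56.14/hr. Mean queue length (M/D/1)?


ρ = 56.14/96.46 = 0.5820
M/D/1: Lq = ρ²/(2(1−ρ)) = 0.3387/(2·0.4180) = 0.40518

Final: 0.40518


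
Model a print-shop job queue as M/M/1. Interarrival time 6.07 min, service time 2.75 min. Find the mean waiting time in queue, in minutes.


λ = 60/6.07 = 9.8847 /hr
μ = 60/2.75 = 21.8182 /hr
ρ = λ/μ = 9.8847/21.8182 = 0.4530
Wq = ρ/(μ−λ) = 0.4530/(21.8182−9.8847) = 0.03796 hr
In minutes: 0.03796·60 = 2.278 min

Final: 2.278 min


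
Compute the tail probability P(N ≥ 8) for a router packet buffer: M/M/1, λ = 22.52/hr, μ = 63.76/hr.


ρ = 22.52/63.76 = 0.3532
P(N ≥ n) = ρ^n = 0.3532^8 = 0.0002422

Final: 0.0002422


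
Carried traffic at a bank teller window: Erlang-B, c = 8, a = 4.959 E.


B(8,4.959) = 0.068134 (Erlang-B)
Carried load = a(1 − B) = 4.959·(1 − 0.068134) = 4.959·0.931866 = 4.6211 E

Final: 4.6211 Erlangs


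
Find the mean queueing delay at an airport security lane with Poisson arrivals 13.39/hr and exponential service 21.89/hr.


ρ = 13.39/21.89 = 0.6117
Wq = ρ/(μ−λ) = 0.6117/(21.89 − 13.39) = 0.6117/8.50 = 0.07196 hr

Final: 0.07196 hr


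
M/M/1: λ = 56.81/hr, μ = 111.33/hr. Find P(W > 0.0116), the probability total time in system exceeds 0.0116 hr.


W ~ Exponential(μ−λ) for M/M/1.
μ − λ = 111.33 − 56.81 = 54.5200
P(W > t) = e^{−(μ−λ)t} = e^{−0.6324} = 0.531298

Final: 0.531298


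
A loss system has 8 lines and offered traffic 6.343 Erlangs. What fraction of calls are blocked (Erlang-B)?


B(c,a) = (a^c/c!) / Σ_{k=0}^{c} a^k/k!
a^8/8! = 64.988598
Σ terms (k=0..8): 1.00000 + 6.34300 + 20.11682 + 42.53367 + 67.44777 + 85.56424 + 90.45567 + 81.96575 + 64.98860 = 460.415529
B = 64.988598/460.415529 = 0.141152

Final: 0.141152


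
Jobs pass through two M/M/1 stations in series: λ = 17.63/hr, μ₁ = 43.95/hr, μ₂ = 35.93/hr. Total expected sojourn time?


Each node sees arrival rate λ = 17.63/hr (tandem ⇒ throughput preserved).
W₁ = 1/(μ₁−λ) = 1/(43.95−17.63) = 0.03799 hr
W₂ = 1/(μ₂−λ) = 1/(35.93−17.63) = 0.05464 hr
W_total = W₁ + W₂ = 0.03799 + 0.05464 = 0.09264 hr

Final: 0.09264 hr


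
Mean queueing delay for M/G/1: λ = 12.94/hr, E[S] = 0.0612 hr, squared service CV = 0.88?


ρ = λ·E[S] = 12.94·0.0612 = 0.7919
E[S²] = E[S]²(1+C_s²) = 0.0612²·(1+0.88) = 0.007041
Wq = λ·E[S²]/(2(1−ρ)) = 12.94·0.007041/(2·0.2081) = 0.21895 hr

Final: 0.21895 hr


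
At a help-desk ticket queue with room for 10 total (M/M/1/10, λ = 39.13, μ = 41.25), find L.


ρ = 39.13/41.25 = 0.9486
L = ρ[1 − (K+1)ρ^K + Kρ^(K+1)] / [(1−ρ)(1−ρ^(K+1))]
Numerator: 0.9486·(1 − 11·0.590009 + 10·0.559687) = 0.101275
Denominator: (0.05139)·(0.440313) = 0.022629
L = 0.101275/0.022629 = 4.4753

Final: 4.4753


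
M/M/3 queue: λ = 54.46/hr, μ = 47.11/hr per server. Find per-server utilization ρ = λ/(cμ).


ρ = λ/(cμ) = 54.46/(3·47.11) = 54.46/141.33 = 0.3853

Final: 0.3853


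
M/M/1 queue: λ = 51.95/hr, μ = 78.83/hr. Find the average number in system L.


ρ = λ/μ = 51.95/78.83 = 0.6590
L = ρ/(1−ρ) = 0.6590/(1 − 0.6590) = 0.6590/0.3410 = 1.9327

Final: 1.9327


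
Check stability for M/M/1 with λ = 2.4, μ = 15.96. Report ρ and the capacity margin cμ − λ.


Total capacity cμ = 1·15.96 = 15.96/hr
ρ = λ/(cμ) = 2.4/15.96 = 0.1504
Stable ⇔ ρ < 1: YES
Spare capacity = cμ − λ = 15.96 − 2.4 = 13.56/hr

Final: ρ = 0.1504; stable; margin = 13.56/hr


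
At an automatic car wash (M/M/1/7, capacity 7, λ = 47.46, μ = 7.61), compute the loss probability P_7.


ρ = λ/μ = 47.46/7.61 = 6.2365
P_K = (1−ρ)ρ^K/(1−ρ^(K+1)) = (-5.2365·366945.477723)/(1 − 2288466.803251)
= -1921521.325528/-2288465.803251 = 0.839655

Final: 0.839655


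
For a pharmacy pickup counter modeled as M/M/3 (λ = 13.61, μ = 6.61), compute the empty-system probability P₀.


a = λ/μ = 13.61/6.61 = 2.0590; ρ = a/c = 0.6863
Σ_{k=0}^{2} a^k/k! (terms k=0..2) = 1.00000 + 2.05900 + 2.11974 = 5.17875
Tail: a^3/(3!(1−ρ)) = 8.72911/(6·0.3137) = 4.63822
P₀ = 1/(5.17875 + 4.63822) = 1/9.81696 = 0.101865

Final: 0.101865


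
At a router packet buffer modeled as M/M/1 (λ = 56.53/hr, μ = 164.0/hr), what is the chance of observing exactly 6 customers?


ρ = 56.53/164.0 = 0.3447
P_n = (1−ρ)·ρ^n = (1 − 0.3447)·0.3447^6 = 0.6553·0.001677 = 0.001099

Final: 0.001099


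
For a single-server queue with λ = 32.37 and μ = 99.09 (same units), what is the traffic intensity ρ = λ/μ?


ρ = λ/μ = 32.37/99.09 = 0.3267

Final: 0.3267


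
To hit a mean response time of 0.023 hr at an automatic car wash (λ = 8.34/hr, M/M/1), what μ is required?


W = 1/(μ−λ) ⇒ μ − λ = 1/W = 1/0.023 = 43.4783
μ = λ + 1/W = 8.34 + 43.4783 = 51.8183 per hr

Final: 51.8183 /hr


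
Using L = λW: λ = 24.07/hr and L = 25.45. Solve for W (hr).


W = L/λ = 25.45/24.07 = 1.0573 hr

Final: 1.0573 hr


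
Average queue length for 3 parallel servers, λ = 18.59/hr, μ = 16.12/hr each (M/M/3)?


a = λ/μ = 1.1532; ρ = a/3 = 0.3844
P₀ = 0.309269
Lq = P₀·a^c·ρ / (c!·(1−ρ)²) = 0.309269·1.53371·0.3844/(6·0.37895)
= 0.08019

Final: 0.08019


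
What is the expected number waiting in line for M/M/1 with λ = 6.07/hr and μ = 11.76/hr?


ρ = 6.07/11.76 = 0.5162
Lq = ρ²/(1−ρ) = 0.2664/0.4838 = 0.5506

Final: 0.5506


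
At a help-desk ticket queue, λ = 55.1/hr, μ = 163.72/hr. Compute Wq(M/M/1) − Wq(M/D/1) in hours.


ρ = 55.1/163.72 = 0.3366
Wq(M/M/1) = ρ/(μ−λ) = 0.3366/108.62 = 0.003098 hr
Wq(M/D/1) = ρ/(2(μ−λ)) = 0.001549 hr
Savings = 0.003098 − 0.001549 = 0.001549 hr

Final: 0.001549 hr


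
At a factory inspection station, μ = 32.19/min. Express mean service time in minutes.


Mean service time = 1/μ = 1/32.19 minute = 0.03107 minute
In minutes: 0.03107 × 1 = 0.03107 min

Final: 0.03107 min


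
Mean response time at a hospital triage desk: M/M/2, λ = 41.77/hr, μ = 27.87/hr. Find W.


a = 1.4987; ρ = 0.7494; P₀ = 0.143267
Lq = P₀·a^c·ρ/(c!(1−ρ)²) = 1.91960
Wq = Lq/λ = 1.91960/41.77 = 0.04596 hr
W = Wq + 1/μ = 0.04596 + 0.03588 = 0.08184 hr

Final: 0.08184 hr


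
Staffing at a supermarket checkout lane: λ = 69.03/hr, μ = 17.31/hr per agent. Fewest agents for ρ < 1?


Stability requires cμ > λ ⇔ c > λ/μ.
λ/μ = 69.03/17.31 = 3.9879
Minimum integer c = ⌊3.9879⌋ + 1 = 4
Check: 4·17.31 = 69.24 > 69.03, while 3·17.31 = 51.93 ≤ 69.03

Final: 4 servers


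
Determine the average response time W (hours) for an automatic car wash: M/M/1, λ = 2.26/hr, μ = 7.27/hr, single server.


W = 1/(μ−λ) = 1/(7.27 − 2.26) = 1/5.01 = 0.1996 hr

Final: 0.1996 hr


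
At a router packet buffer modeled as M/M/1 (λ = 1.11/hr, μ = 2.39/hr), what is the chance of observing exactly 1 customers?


ρ = 1.11/2.39 = 0.4644
P_n = (1−ρ)·ρ^n = (1 − 0.4644)·0.4644^1 = 0.5356·0.464435 = 0.248735

Final: 0.248735


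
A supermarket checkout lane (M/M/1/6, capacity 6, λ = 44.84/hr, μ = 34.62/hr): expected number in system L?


ρ = 44.84/34.62 = 1.2952
L = ρ[1 − (K+1)ρ^K + Kρ^(K+1)] / [(1−ρ)(1−ρ^(K+1))]
Numerator: 1.2952·(1 − 7·4.720970 + 6·6.114624) = 6.010990
Denominator: (-0.2952)·(-5.114624) = 1.509863
L = 6.010990/1.509863 = 3.9811

Final: 3.9811


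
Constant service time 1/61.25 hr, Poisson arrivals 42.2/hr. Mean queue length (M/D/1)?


ρ = 42.2/61.25 = 0.6890
M/D/1: Lq = ρ²/(2(1−ρ)) = 0.4747/(2·0.3110) = 0.76312

Final: 0.76312


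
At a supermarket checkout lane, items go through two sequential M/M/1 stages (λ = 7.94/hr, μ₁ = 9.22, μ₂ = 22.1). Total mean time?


Each node sees arrival rate λ = 7.94/hr (tandem ⇒ throughput preserved).
W₁ = 1/(μ₁−λ) = 1/(9.22−7.94) = 0.78125 hr
W₂ = 1/(μ₂−λ) = 1/(22.1−7.94) = 0.07062 hr
W_total = W₁ + W₂ = 0.78125 + 0.07062 = 0.85187 hr

Final: 0.85187 hr
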